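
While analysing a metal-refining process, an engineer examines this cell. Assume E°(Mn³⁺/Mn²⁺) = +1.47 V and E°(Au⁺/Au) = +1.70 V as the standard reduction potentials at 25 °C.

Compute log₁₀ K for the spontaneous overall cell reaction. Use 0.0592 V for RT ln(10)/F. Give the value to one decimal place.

Cathode: Au⁺/Au; anode: Mn³⁺/Mn²⁺. E°cell = +0.23 V, n = 1.
log K = nE°cell / 0.0592 = (1)(+0.23) / 0.0592 = 3.9.

3.9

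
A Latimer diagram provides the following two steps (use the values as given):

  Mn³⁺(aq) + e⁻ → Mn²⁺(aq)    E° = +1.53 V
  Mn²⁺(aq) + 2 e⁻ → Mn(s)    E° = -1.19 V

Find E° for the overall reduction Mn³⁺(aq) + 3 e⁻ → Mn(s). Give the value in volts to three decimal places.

Since ΔG° = −nFE° is additive over sequential reductions, n₃E°₃ = n₁E°₁ + n₂E°₂.
E°₃ = (1×+1.53 + 2×-1.19) / 3 = (-0.850) / 3 = -0.283 V.

-0.283 V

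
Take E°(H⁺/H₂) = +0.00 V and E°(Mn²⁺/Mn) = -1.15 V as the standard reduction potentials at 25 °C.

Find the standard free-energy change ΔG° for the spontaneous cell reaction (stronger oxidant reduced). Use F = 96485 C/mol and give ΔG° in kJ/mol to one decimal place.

H⁺/H₂ (E° = +0.00 V) is the cathode; Mn²⁺/Mn (E° = -1.15 V) is the anode, so E°cell = +1.15 V.
Balancing electrons gives n = 2 (lcm of 2 and 2).
ΔG° = −nFE° = −(2)(96485)(+1.15) = -221,915 J = -221.9 kJ/mol.

-221.9 kJ/mol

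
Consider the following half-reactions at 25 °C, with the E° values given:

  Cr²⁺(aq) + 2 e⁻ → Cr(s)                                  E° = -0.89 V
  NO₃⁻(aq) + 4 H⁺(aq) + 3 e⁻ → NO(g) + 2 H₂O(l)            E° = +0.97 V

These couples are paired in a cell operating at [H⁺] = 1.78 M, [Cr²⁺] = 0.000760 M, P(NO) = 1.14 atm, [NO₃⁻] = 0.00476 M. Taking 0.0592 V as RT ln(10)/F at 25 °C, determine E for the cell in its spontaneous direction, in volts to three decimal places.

NO₃⁻/NO is the cathode (higher E°), Cr²⁺/Cr the anode: E°cell = +0.97 − (-0.89) = +1.86 V, n = 6.
Overall: 2 NO₃⁻(aq) + 8 H⁺(aq) + 3 Cr(s) → 2 NO(g) + 4 H₂O(l) + 3 Cr²⁺(aq)
Q = P(NO)^2·[Cr²⁺]^3 / ([NO₃⁻]^2·[H⁺]^8); log Q = -6.602.
E = E° − (0.0592/n) log Q = +1.86 − (0.0592/6)(-6.602) = +1.925 V.

+1.925 V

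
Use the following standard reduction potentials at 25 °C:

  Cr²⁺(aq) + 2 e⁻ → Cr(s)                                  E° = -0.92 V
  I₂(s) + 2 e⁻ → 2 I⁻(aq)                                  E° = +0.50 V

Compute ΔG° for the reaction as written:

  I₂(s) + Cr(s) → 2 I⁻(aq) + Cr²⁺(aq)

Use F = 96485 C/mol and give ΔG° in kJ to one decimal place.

As written, I₂/I⁻ is reduced (cathode) and Cr²⁺/Cr is oxidised (anode), so E°cell = (+0.50) − (-0.92) = +1.42 V.
Balancing electrons gives n = 2.
ΔG° = −nFE° = −(2)(96485)(+1.42) = -274,017 J = -274.0 kJ.

-274.0 kJ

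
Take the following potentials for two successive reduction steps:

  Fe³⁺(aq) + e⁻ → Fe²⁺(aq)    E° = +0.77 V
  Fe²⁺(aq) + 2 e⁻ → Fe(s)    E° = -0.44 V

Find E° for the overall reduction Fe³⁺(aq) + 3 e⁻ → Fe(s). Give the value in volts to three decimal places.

-0.037 V

Standard free energies of sequential steps add: ΔG°₃ = ΔG°₁ + ΔG°₂, so n₃E°₃ = n₁E°₁ + n₂E°₂.
E°₃ = (1×+0.77 + 2×-0.44) / 3 = (-0.110) / 3 = -0.037 V.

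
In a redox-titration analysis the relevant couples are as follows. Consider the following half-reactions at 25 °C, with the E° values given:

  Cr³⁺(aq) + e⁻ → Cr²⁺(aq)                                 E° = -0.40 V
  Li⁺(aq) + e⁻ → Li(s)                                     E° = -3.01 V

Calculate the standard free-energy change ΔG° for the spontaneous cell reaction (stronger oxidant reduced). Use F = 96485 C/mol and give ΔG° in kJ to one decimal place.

-251.8 kJ

Cr³⁺/Cr²⁺ (E° = -0.40 V) is the cathode; Li⁺/Li (E° = -3.01 V) is the anode, so E°cell = +2.61 V.
Balancing electrons gives n = 1 (lcm of 1 and 1).
ΔG° = −nFE° = −(1)(96485)(+2.61) = -251,826 J = -251.8 kJ.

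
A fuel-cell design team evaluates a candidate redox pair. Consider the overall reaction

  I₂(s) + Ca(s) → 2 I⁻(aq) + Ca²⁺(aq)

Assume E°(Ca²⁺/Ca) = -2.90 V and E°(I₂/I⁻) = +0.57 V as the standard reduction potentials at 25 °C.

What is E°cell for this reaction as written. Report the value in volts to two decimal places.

+3.47 V

The I₂/I⁻ couple has the higher reduction potential, so it is the cathode; Ca²⁺/Ca is oxidised at the anode.
E°cell = E°(cathode) − E°(anode) = (+0.57) − (-2.90) = +3.47 V.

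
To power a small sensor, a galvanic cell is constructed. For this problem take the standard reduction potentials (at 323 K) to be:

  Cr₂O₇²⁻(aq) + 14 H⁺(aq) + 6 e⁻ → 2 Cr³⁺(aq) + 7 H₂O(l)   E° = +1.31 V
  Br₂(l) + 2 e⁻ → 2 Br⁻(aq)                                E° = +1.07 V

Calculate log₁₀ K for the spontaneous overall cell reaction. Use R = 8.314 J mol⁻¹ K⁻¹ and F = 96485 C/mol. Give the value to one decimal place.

22.5

Cathode: Cr₂O₇²⁻/Cr³⁺; anode: Br₂/Br⁻. E°cell = (+1.31) − (+1.07) = +0.24 V, with n = 6.
ΔG° = −nFE° = −RT ln K, so ln K = nFE°/(RT) = (6)(96485)(+0.24) / ((8.314)(323)) = 51.738.
log₁₀ K = 51.738 / ln 10 = 22.5.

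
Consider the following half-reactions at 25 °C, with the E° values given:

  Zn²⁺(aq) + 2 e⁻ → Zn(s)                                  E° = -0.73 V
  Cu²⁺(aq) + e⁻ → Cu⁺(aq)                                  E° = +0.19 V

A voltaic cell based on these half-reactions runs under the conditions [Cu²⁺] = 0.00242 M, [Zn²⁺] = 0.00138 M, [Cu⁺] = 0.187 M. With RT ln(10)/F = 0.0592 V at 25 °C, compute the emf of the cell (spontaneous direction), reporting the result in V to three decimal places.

+0.893 V

Cu²⁺/Cu⁺ is the cathode (higher E°), Zn²⁺/Zn the anode: E°cell = +0.19 − (-0.73) = +0.92 V, n = 2.
Overall: 2 Cu²⁺(aq) + Zn(s) → 2 Cu⁺(aq) + Zn²⁺(aq)
Q = [Cu⁺]^2·[Zn²⁺] / ([Cu²⁺]^2); log Q = 0.916.
E = E° − (0.0592/n) log Q = +0.92 − (0.0592/2)(0.916) = +0.893 V.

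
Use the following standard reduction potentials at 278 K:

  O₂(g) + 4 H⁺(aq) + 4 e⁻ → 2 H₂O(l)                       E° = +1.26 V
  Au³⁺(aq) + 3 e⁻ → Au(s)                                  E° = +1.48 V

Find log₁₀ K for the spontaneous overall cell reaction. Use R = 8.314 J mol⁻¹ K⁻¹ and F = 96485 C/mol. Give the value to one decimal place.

Cathode: Au³⁺/Au; anode: O₂/H₂O. E°cell = (+1.48) − (+1.26) = +0.22 V, with n = 12.
ΔG° = −nFE° = −RT ln K, so ln K = nFE°/(RT) = (12)(96485)(+0.22) / ((8.314)(278)) = 110.207.
log₁₀ K = 110.207 / ln 10 = 47.9.

47.9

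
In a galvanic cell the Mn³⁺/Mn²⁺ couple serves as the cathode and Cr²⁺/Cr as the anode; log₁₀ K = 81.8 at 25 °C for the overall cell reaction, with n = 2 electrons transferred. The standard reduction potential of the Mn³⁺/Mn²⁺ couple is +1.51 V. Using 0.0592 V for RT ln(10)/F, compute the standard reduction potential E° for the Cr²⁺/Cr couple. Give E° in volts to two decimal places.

-0.91 V

E°cell = (0.0592/n)·log K = (0.0592/2)(81.8) = +2.421 V.
Since Mn³⁺/Mn²⁺ is the cathode and Cr²⁺/Cr the anode, E°cell = E°(Mn³⁺/Mn²⁺) − E°(Cr²⁺/Cr).
So E°(Cr²⁺/Cr) = E°(Mn³⁺/Mn²⁺) − E°cell = (+1.51) − (+2.421) = -0.91 V.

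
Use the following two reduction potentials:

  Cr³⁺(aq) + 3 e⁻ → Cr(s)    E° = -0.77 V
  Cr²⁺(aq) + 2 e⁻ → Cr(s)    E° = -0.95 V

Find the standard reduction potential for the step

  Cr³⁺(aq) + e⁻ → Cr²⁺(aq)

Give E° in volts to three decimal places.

Sequential free energies add, so n₃E°₃ = n₁E°₁ + n₂E°₂.
With n₃ = 3, and the known step contributing 2×(-0.95) V, the unknown satisfies 1·E° = 3×(-0.77) − 2×(-0.95) = -0.410.
E° = -0.410 / 1 = -0.410 V.

-0.410 V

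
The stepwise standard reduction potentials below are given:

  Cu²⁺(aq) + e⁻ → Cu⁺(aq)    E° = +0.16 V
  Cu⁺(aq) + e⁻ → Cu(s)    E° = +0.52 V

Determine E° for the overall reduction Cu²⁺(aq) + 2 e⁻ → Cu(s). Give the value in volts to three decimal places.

Adding the free-energy changes (−nFE°) of the two steps gives −n₃FE°₃ = −n₁FE°₁ − n₂FE°₂.
E°₃ = (1×+0.16 + 1×+0.52) / 2 = (+0.680) / 2 = +0.340 V.

+0.340 V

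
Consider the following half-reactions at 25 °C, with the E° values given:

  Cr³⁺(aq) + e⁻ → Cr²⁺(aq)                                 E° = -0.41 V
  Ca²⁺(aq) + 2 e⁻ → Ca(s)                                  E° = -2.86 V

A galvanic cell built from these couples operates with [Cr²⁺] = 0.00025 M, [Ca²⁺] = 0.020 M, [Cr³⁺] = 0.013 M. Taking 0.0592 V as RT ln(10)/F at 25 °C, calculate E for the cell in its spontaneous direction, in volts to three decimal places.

Cr³⁺/Cr²⁺ is the cathode (higher E°), Ca²⁺/Ca the anode: E°cell = -0.41 − (-2.86) = +2.45 V, n = 2.
Overall: 2 Cr³⁺(aq) + Ca(s) → 2 Cr²⁺(aq) + Ca²⁺(aq)
Q = [Cr²⁺]^2·[Ca²⁺] / ([Cr³⁺]^2); log Q = -5.131.
E = E° − (0.0592/n) log Q = +2.45 − (0.0592/2)(-5.131) = +2.602 V.

+2.602 V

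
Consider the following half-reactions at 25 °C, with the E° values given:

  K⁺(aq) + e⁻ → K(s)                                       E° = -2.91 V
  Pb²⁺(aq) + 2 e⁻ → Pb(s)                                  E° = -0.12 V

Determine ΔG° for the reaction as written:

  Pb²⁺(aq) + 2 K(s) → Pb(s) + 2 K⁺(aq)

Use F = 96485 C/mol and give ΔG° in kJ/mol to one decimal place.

As written, Pb²⁺/Pb is reduced (cathode) and K⁺/K is oxidised (anode), so E°cell = (-0.12) − (-2.91) = +2.79 V.
Balancing electrons gives n = 2.
ΔG° = −nFE° = −(2)(96485)(+2.79) = -538,386 J = -538.4 kJ/mol.

-538.4 kJ/mol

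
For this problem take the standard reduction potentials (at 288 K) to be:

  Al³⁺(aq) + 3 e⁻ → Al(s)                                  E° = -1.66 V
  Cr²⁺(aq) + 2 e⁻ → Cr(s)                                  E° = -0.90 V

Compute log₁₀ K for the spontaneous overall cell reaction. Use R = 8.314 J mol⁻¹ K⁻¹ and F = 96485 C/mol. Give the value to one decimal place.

79.8

Cathode: Cr²⁺/Cr; anode: Al³⁺/Al. E°cell = (-0.90) − (-1.66) = +0.76 V, with n = 6.
ΔG° = −nFE° = −RT ln K, so ln K = nFE°/(RT) = (6)(96485)(+0.76) / ((8.314)(288)) = 183.748.
log₁₀ K = 183.748 / ln 10 = 79.8.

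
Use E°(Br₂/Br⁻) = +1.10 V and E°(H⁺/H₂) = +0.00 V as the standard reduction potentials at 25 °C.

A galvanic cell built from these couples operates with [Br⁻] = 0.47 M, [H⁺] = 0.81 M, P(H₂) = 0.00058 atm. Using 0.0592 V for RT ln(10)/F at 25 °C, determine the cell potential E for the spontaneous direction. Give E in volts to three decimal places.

Br₂/Br⁻ is the cathode (higher E°), H⁺/H₂ the anode: E°cell = +1.10 − (+0.00) = +1.10 V, n = 2.
Overall: Br₂(l) + H₂(g) → 2 Br⁻(aq) + 2 H⁺(aq)
Q = [Br⁻]^2·[H⁺]^2 / (P(H₂)); log Q = 2.398.
E = E° − (0.0592/n) log Q = +1.10 − (0.0592/2)(2.398) = +1.029 V.

+1.029 V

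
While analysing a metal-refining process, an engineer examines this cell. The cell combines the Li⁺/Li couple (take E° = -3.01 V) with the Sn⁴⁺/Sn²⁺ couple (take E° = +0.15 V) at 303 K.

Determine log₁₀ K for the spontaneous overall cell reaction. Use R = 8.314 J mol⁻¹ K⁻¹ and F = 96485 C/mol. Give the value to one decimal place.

Cathode: Sn⁴⁺/Sn²⁺; anode: Li⁺/Li. E°cell = (+0.15) − (-3.01) = +3.16 V, with n = 2.
ΔG° = −nFE° = −RT ln K, so ln K = nFE°/(RT) = (2)(96485)(+3.16) / ((8.314)(303)) = 242.061.
log₁₀ K = 242.061 / ln 10 = 105.1.

105.1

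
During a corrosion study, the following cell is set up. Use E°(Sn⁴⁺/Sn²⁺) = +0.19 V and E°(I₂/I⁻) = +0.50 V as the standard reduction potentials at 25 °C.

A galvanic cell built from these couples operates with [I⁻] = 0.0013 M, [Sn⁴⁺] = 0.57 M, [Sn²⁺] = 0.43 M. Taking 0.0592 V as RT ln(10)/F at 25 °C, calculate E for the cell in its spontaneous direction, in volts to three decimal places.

+0.477 V

I₂/I⁻ is the cathode (higher E°), Sn⁴⁺/Sn²⁺ the anode: E°cell = +0.50 − (+0.19) = +0.31 V, n = 2.
Overall: I₂(s) + Sn²⁺(aq) → 2 I⁻(aq) + Sn⁴⁺(aq)
Q = [I⁻]^2·[Sn⁴⁺] / ([Sn²⁺]); log Q = -5.650.
E = E° − (0.0592/n) log Q = +0.31 − (0.0592/2)(-5.650) = +0.477 V.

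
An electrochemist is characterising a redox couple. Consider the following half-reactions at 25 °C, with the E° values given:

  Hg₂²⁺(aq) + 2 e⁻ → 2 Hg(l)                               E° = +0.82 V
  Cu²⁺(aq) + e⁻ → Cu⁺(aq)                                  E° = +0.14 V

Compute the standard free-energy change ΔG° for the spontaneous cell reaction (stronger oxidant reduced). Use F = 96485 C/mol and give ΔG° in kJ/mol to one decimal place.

Hg₂²⁺/Hg (E° = +0.82 V) is the cathode; Cu²⁺/Cu⁺ (E° = +0.14 V) is the anode, so E°cell = +0.68 V.
Balancing electrons gives n = 2 (lcm of 2 and 1).
ΔG° = −nFE° = −(2)(96485)(+0.68) = -131,220 J = -131.2 kJ/mol.

-131.2 kJ/mol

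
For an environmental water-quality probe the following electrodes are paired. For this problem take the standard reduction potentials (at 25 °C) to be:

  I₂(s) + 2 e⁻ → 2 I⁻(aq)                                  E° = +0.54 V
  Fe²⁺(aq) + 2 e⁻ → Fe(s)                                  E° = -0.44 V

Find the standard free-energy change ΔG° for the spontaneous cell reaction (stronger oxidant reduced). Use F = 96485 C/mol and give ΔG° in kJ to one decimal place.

-189.1 kJ

I₂/I⁻ (E° = +0.54 V) is the cathode; Fe²⁺/Fe (E° = -0.44 V) is the anode, so E°cell = +0.98 V.
Balancing electrons gives n = 2 (lcm of 2 and 2).
ΔG° = −nFE° = −(2)(96485)(+0.98) = -189,111 J = -189.1 kJ.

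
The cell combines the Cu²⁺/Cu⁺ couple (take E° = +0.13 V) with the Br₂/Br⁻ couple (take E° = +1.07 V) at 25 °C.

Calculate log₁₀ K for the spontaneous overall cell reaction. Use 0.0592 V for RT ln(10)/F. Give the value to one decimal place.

Cathode: Br₂/Br⁻; anode: Cu²⁺/Cu⁺. E°cell = +0.94 V, n = 2.
log K = nE°cell / 0.0592 = (2)(+0.94) / 0.0592 = 31.8.

31.8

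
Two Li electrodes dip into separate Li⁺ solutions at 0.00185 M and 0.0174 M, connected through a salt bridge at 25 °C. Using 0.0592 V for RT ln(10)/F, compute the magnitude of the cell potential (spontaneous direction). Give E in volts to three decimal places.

For a concentration cell E°cell = 0. The 0.0174 M side is the cathode (reduction is favoured where [Li⁺] is higher).
With n = 1, E = −(0.0592/1) log([Li⁺]ₐₙ/[Li⁺]꜀ₐₜ) = −(0.0592/1) log(0.00185/0.0174) = −(0.0592/1)(-0.973) = +0.058 V.

+0.058 V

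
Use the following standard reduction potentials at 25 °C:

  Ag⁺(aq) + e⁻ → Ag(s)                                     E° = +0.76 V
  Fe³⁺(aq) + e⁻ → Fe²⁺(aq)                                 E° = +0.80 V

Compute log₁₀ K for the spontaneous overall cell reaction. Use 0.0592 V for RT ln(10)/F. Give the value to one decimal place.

0.7

Cathode: Fe³⁺/Fe²⁺; anode: Ag⁺/Ag. E°cell = +0.04 V, n = 1.
log K = nE°cell / 0.0592 = (1)(+0.04) / 0.0592 = 0.7.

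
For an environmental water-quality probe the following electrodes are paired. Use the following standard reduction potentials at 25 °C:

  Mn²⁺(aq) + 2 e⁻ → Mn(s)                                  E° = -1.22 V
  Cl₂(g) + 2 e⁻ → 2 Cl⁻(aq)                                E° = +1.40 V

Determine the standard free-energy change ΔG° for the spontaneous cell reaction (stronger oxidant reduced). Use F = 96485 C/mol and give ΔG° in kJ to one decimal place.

Cl₂/Cl⁻ (E° = +1.40 V) is the cathode; Mn²⁺/Mn (E° = -1.22 V) is the anode, so E°cell = +2.62 V.
Balancing electrons gives n = 2 (lcm of 2 and 2).
ΔG° = −nFE° = −(2)(96485)(+2.62) = -505,581 J = -505.6 kJ.

-505.6 kJ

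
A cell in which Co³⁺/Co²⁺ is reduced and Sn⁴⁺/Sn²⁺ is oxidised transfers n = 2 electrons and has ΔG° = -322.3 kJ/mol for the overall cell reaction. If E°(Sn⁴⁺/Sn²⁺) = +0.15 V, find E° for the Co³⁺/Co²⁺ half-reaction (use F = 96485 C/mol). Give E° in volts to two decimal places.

+1.82 V

E°cell = −ΔG°/(nF) = −(-322.3×10³)/((2)(96485)) = +1.670 V.
Since Co³⁺/Co²⁺ is the cathode and Sn⁴⁺/Sn²⁺ the anode, E°cell = E°(Co³⁺/Co²⁺) − E°(Sn⁴⁺/Sn²⁺).
So E°(Co³⁺/Co²⁺) = E°cell + E°(Sn⁴⁺/Sn²⁺) = +1.670 + (+0.15) = +1.82 V.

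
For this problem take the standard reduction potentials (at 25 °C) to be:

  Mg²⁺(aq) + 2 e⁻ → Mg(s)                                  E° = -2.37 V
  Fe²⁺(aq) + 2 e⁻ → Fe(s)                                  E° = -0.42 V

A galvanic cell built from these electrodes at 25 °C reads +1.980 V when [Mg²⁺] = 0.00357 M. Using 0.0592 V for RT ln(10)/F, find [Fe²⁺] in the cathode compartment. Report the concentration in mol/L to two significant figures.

0.037 M

Fe²⁺/Fe is the cathode, Mg²⁺/Mg the anode: E°cell = +1.95 V, n = 2.
Overall reaction: Fe²⁺(aq) + Mg(s) → Fe(s) + Mg²⁺(aq); Q = [Mg²⁺]^1/[Fe²⁺]^1.
From E = E° − (0.0592/n) log Q: log Q = (E° − E)·n/0.0592 = (+1.95 − (+1.980))·2/0.0592 = -1.0135.
So 1·log[Fe²⁺] = 1·log(0.00357) − log Q = -2.4473 − (-1.0135) = -1.4338; [Fe²⁺] = 10^(-1.4338) ≈ 0.037 M.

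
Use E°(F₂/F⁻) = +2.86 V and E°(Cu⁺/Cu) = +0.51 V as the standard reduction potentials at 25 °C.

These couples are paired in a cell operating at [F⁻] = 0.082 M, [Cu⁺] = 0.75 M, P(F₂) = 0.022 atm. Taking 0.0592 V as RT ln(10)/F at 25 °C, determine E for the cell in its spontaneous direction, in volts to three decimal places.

+2.373 V

F₂/F⁻ is the cathode (higher E°), Cu⁺/Cu the anode: E°cell = +2.86 − (+0.51) = +2.35 V, n = 2.
Overall: F₂(g) + 2 Cu(s) → 2 F⁻(aq) + 2 Cu⁺(aq)
Q = [F⁻]^2·[Cu⁺]^2 / (P(F₂)); log Q = -0.765.
E = E° − (0.0592/n) log Q = +2.35 − (0.0592/2)(-0.765) = +2.373 V.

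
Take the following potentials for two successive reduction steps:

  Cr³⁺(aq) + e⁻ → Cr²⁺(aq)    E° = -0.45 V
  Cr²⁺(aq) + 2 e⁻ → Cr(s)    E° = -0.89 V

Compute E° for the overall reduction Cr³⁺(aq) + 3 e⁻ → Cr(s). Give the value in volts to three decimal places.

Adding the free-energy changes (−nFE°) of the two steps gives −n₃FE°₃ = −n₁FE°₁ − n₂FE°₂.
E°₃ = (1×-0.45 + 2×-0.89) / 3 = (-2.230) / 3 = -0.743 V.

-0.743 V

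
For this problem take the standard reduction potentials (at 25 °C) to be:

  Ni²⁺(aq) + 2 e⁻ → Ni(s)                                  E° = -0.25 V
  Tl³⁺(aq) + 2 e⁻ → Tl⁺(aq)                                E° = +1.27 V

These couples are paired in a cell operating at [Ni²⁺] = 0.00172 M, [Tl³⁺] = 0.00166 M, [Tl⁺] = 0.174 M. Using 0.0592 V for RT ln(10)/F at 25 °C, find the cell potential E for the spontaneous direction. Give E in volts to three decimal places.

Tl³⁺/Tl⁺ is the cathode (higher E°), Ni²⁺/Ni the anode: E°cell = +1.27 − (-0.25) = +1.52 V, n = 2.
Overall: Tl³⁺(aq) + Ni(s) → Tl⁺(aq) + Ni²⁺(aq)
Q = [Tl⁺]·[Ni²⁺] / ([Tl³⁺]); log Q = -0.744.
E = E° − (0.0592/n) log Q = +1.52 − (0.0592/2)(-0.744) = +1.542 V.

+1.542 V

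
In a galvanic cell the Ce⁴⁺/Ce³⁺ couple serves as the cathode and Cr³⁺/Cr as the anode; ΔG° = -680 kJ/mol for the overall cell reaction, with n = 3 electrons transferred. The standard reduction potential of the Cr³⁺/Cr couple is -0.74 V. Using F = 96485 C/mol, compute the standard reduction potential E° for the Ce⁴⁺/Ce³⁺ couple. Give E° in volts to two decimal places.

E°cell = −ΔG°/(nF) = −(-680×10³)/((3)(96485)) = +2.349 V.
Since Ce⁴⁺/Ce³⁺ is the cathode and Cr³⁺/Cr the anode, E°cell = E°(Ce⁴⁺/Ce³⁺) − E°(Cr³⁺/Cr).
So E°(Ce⁴⁺/Ce³⁺) = E°cell + E°(Cr³⁺/Cr) = +2.349 + (-0.74) = +1.61 V.

+1.61 V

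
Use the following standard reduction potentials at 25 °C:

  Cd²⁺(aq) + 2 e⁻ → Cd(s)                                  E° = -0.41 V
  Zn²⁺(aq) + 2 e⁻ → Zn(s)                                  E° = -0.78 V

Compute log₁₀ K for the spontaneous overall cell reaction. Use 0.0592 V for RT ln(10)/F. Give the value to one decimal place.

12.5

Cathode: Cd²⁺/Cd; anode: Zn²⁺/Zn. E°cell = +0.37 V, n = 2.
log K = nE°cell / 0.0592 = (2)(+0.37) / 0.0592 = 12.5.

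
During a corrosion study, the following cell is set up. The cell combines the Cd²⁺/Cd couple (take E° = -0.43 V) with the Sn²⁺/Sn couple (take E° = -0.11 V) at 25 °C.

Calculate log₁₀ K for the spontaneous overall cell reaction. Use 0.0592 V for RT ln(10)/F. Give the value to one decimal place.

Cathode: Sn²⁺/Sn; anode: Cd²⁺/Cd. E°cell = +0.32 V, n = 2.
log K = nE°cell / 0.0592 = (2)(+0.32) / 0.0592 = 10.8.

10.8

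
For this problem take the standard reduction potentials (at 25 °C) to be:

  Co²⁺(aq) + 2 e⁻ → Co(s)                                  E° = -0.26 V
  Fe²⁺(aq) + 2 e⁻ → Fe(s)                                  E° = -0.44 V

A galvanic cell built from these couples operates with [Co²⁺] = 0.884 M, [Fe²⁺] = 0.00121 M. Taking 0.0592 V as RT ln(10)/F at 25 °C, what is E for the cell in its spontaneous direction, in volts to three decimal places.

Co²⁺/Co is the cathode (higher E°), Fe²⁺/Fe the anode: E°cell = -0.26 − (-0.44) = +0.18 V, n = 2.
Overall: Co²⁺(aq) + Fe(s) → Co(s) + Fe²⁺(aq)
Q = [Fe²⁺] / ([Co²⁺]); log Q = -2.864.
E = E° − (0.0592/n) log Q = +0.18 − (0.0592/2)(-2.864) = +0.265 V.

+0.265 V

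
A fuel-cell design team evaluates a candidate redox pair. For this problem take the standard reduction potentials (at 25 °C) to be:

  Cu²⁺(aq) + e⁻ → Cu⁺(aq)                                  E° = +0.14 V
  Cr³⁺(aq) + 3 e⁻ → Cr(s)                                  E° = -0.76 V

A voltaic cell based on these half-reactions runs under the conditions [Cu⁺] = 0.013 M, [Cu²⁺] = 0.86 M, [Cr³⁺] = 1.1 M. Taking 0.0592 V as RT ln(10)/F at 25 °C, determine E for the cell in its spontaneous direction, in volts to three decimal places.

Cu²⁺/Cu⁺ is the cathode (higher E°), Cr³⁺/Cr the anode: E°cell = +0.14 − (-0.76) = +0.90 V, n = 3.
Overall: 3 Cu²⁺(aq) + Cr(s) → 3 Cu⁺(aq) + Cr³⁺(aq)
Q = [Cu⁺]^3·[Cr³⁺] / ([Cu²⁺]^3); log Q = -5.420.
E = E° − (0.0592/n) log Q = +0.90 − (0.0592/3)(-5.420) = +1.007 V.

+1.007 V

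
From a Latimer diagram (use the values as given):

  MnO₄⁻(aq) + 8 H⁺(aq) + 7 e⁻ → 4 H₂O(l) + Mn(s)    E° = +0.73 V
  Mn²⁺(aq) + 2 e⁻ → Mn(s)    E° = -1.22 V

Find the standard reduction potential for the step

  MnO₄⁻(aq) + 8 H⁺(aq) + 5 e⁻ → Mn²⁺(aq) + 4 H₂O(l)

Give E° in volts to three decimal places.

Sequential free energies add, so n₃E°₃ = n₁E°₁ + n₂E°₂.
With n₃ = 7, and the known step contributing 2×(-1.22) V, the unknown satisfies 5·E° = 7×(+0.73) − 2×(-1.22) = +7.550.
E° = +7.550 / 5 = +1.510 V.

+1.510 V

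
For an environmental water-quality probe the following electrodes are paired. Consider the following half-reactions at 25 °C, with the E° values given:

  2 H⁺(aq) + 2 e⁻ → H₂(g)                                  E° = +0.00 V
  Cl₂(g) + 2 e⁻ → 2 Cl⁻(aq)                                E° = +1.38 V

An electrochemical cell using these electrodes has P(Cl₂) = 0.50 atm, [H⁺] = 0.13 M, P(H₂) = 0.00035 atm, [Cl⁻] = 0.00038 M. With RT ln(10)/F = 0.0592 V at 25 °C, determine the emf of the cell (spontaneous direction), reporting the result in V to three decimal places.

Cl₂/Cl⁻ is the cathode (higher E°), H⁺/H₂ the anode: E°cell = +1.38 − (+0.00) = +1.38 V, n = 2.
Overall: Cl₂(g) + H₂(g) → 2 Cl⁻(aq) + 2 H⁺(aq)
Q = [Cl⁻]^2·[H⁺]^2 / (P(Cl₂)·P(H₂)); log Q = -4.856.
E = E° − (0.0592/n) log Q = +1.38 − (0.0592/2)(-4.856) = +1.524 V.

+1.524 V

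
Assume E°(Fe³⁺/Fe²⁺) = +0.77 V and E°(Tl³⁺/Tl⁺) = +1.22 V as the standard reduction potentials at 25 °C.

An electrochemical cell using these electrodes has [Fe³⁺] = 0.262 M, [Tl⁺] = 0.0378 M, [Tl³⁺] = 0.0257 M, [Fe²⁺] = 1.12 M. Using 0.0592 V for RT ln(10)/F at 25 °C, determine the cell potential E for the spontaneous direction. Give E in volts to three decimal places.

+0.482 V

Tl³⁺/Tl⁺ is the cathode (higher E°), Fe³⁺/Fe²⁺ the anode: E°cell = +1.22 − (+0.77) = +0.45 V, n = 2.
Overall: Tl³⁺(aq) + 2 Fe²⁺(aq) → Tl⁺(aq) + 2 Fe³⁺(aq)
Q = [Tl⁺]·[Fe³⁺]^2 / ([Tl³⁺]·[Fe²⁺]^2); log Q = -1.094.
E = E° − (0.0592/n) log Q = +0.45 − (0.0592/2)(-1.094) = +0.482 V.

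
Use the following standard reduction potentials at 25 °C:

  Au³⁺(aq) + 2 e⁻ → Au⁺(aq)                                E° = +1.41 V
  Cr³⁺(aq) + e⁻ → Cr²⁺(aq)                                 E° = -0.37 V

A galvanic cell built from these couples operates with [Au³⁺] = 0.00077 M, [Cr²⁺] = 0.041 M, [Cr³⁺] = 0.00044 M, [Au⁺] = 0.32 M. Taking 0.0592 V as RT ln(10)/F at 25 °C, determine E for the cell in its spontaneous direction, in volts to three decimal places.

+1.819 V

Au³⁺/Au⁺ is the cathode (higher E°), Cr³⁺/Cr²⁺ the anode: E°cell = +1.41 − (-0.37) = +1.78 V, n = 2.
Overall: Au³⁺(aq) + 2 Cr²⁺(aq) → Au⁺(aq) + 2 Cr³⁺(aq)
Q = [Au⁺]·[Cr³⁺]^2 / ([Au³⁺]·[Cr²⁺]^2); log Q = -1.320.
E = E° − (0.0592/n) log Q = +1.78 − (0.0592/2)(-1.320) = +1.819 V.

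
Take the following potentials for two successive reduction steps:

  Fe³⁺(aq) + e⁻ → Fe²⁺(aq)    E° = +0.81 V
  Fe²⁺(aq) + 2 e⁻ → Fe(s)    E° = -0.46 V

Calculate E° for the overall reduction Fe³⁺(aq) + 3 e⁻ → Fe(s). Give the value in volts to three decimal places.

-0.037 V

Adding the free-energy changes (−nFE°) of the two steps gives −n₃FE°₃ = −n₁FE°₁ − n₂FE°₂.
E°₃ = (1×+0.81 + 2×-0.46) / 3 = (-0.110) / 3 = -0.037 V.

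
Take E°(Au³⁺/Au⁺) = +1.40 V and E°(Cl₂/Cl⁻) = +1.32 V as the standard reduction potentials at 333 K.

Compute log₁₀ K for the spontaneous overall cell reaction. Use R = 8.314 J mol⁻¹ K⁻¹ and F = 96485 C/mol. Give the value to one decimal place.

2.4

Cathode: Au³⁺/Au⁺; anode: Cl₂/Cl⁻. E°cell = (+1.40) − (+1.32) = +0.08 V, with n = 2.
ΔG° = −nFE° = −RT ln K, so ln K = nFE°/(RT) = (2)(96485)(+0.08) / ((8.314)(333)) = 5.576.
log₁₀ K = 5.576 / ln 10 = 2.4.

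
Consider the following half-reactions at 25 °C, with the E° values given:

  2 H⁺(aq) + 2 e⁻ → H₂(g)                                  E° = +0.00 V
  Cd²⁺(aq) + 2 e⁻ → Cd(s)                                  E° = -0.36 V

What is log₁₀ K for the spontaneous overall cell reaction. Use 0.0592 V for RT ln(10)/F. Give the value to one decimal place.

12.2

Cathode: H⁺/H₂; anode: Cd²⁺/Cd. E°cell = +0.36 V, n = 2.
log K = nE°cell / 0.0592 = (2)(+0.36) / 0.0592 = 12.2.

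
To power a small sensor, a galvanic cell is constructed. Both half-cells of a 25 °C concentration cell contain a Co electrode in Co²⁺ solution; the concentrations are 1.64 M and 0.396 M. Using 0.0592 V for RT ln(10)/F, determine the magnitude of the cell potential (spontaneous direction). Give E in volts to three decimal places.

For a concentration cell E°cell = 0. The 1.64 M side is the cathode (reduction is favoured where [Co²⁺] is higher).
With n = 2, E = −(0.0592/2) log([Co²⁺]ₐₙ/[Co²⁺]꜀ₐₜ) = −(0.0592/2) log(0.396/1.64) = −(0.0592/2)(-0.617) = +0.018 V.

+0.018 V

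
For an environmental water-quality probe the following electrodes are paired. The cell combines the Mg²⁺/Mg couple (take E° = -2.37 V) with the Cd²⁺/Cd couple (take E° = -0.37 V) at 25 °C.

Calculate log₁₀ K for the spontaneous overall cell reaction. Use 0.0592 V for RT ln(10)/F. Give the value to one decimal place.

67.6

Cathode: Cd²⁺/Cd; anode: Mg²⁺/Mg. E°cell = +2.00 V, n = 2.
log K = nE°cell / 0.0592 = (2)(+2.00) / 0.0592 = 67.6.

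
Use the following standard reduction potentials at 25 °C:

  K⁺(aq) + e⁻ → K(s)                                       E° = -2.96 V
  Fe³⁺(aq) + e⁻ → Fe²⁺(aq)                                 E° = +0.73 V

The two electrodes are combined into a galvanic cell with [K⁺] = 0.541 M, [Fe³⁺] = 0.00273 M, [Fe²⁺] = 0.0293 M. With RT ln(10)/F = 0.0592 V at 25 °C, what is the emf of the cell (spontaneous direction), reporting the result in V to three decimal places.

+3.645 V

Fe³⁺/Fe²⁺ is the cathode (higher E°), K⁺/K the anode: E°cell = +0.73 − (-2.96) = +3.69 V, n = 1.
Overall: Fe³⁺(aq) + K(s) → Fe²⁺(aq) + K⁺(aq)
Q = [Fe²⁺]·[K⁺] / ([Fe³⁺]); log Q = 0.764.
E = E° − (0.0592/n) log Q = +3.69 − (0.0592/1)(0.764) = +3.645 V.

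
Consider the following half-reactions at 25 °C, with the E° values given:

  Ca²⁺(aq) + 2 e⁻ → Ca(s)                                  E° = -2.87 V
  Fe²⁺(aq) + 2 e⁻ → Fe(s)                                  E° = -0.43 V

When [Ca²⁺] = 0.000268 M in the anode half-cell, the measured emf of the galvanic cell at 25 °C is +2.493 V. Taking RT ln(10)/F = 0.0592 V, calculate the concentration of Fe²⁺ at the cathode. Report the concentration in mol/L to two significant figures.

0.017 M

Fe²⁺/Fe is the cathode, Ca²⁺/Ca the anode: E°cell = +2.44 V, n = 2.
Overall reaction: Fe²⁺(aq) + Ca(s) → Fe(s) + Ca²⁺(aq); Q = [Ca²⁺]^1/[Fe²⁺]^1.
From E = E° − (0.0592/n) log Q: log Q = (E° − E)·n/0.0592 = (+2.44 − (+2.493))·2/0.0592 = -1.7905.
So 1·log[Fe²⁺] = 1·log(0.000268) − log Q = -3.5719 − (-1.7905) = -1.7814; [Fe²⁺] = 10^(-1.7814) ≈ 0.017 M.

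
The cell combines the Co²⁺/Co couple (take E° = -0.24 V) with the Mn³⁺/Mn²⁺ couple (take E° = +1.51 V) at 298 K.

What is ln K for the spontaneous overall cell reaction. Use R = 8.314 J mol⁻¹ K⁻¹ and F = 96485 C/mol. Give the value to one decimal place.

Cathode: Mn³⁺/Mn²⁺; anode: Co²⁺/Co. E°cell = (+1.51) − (-0.24) = +1.75 V, with n = 2.
ΔG° = −nFE° = −RT ln K, so ln K = nFE°/(RT) = (2)(96485)(+1.75) / ((8.314)(298)) = 136.302.

136.3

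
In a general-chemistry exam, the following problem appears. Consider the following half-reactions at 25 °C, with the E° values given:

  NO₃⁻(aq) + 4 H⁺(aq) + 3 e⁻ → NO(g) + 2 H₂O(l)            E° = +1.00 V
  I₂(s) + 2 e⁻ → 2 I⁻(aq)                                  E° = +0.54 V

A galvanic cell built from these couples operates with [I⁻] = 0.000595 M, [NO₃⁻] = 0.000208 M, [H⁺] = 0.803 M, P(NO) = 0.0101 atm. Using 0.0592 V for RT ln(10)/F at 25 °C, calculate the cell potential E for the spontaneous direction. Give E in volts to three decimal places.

NO₃⁻/NO is the cathode (higher E°), I₂/I⁻ the anode: E°cell = +1.00 − (+0.54) = +0.46 V, n = 6.
Overall: 2 NO₃⁻(aq) + 8 H⁺(aq) + 6 I⁻(aq) → 2 NO(g) + 4 H₂O(l) + 3 I₂(s)
Q = P(NO)^2 / ([NO₃⁻]^2·[H⁺]^8·[I⁻]^6); log Q = 23.488.
E = E° − (0.0592/n) log Q = +0.46 − (0.0592/6)(23.488) = +0.228 V.

+0.228 V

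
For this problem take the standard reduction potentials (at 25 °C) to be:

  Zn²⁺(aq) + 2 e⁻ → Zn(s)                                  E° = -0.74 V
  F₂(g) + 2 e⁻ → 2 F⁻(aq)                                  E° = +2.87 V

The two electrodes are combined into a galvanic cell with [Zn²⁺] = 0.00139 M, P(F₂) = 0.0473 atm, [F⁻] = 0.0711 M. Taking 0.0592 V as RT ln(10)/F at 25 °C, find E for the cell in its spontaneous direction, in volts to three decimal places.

+3.723 V

F₂/F⁻ is the cathode (higher E°), Zn²⁺/Zn the anode: E°cell = +2.87 − (-0.74) = +3.61 V, n = 2.
Overall: F₂(g) + Zn(s) → 2 F⁻(aq) + Zn²⁺(aq)
Q = [F⁻]^2·[Zn²⁺] / (P(F₂)); log Q = -3.828.
E = E° − (0.0592/n) log Q = +3.61 − (0.0592/2)(-3.828) = +3.723 V.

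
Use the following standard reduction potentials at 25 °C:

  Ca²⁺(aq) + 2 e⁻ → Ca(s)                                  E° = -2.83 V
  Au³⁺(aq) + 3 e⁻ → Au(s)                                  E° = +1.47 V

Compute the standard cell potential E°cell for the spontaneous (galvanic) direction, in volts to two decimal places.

+4.30 V

The Au³⁺/Au couple has the higher reduction potential, so it is the cathode; Ca²⁺/Ca is oxidised at the anode.
E°cell = E°(cathode) − E°(anode) = (+1.47) − (-2.83) = +4.30 V.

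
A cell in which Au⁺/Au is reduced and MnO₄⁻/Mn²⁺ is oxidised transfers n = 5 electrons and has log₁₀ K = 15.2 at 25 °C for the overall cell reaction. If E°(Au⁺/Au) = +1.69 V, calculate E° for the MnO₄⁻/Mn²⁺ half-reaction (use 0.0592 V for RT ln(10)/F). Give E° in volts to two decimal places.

E°cell = (0.0592/n)·log K = (0.0592/5)(15.2) = +0.180 V.
Since Au⁺/Au is the cathode and MnO₄⁻/Mn²⁺ the anode, E°cell = E°(Au⁺/Au) − E°(MnO₄⁻/Mn²⁺).
So E°(MnO₄⁻/Mn²⁺) = E°(Au⁺/Au) − E°cell = (+1.69) − (+0.180) = +1.51 V.

+1.51 V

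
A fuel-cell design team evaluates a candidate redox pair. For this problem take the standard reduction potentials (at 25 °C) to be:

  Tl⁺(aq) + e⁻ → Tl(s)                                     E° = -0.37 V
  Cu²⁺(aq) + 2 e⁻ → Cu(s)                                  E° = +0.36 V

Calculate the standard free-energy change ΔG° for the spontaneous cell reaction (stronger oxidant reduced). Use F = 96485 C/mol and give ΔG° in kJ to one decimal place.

-140.9 kJ

Cu²⁺/Cu (E° = +0.36 V) is the cathode; Tl⁺/Tl (E° = -0.37 V) is the anode, so E°cell = +0.73 V.
Balancing electrons gives n = 2 (lcm of 2 and 1).
ΔG° = −nFE° = −(2)(96485)(+0.73) = -140,868 J = -140.9 kJ.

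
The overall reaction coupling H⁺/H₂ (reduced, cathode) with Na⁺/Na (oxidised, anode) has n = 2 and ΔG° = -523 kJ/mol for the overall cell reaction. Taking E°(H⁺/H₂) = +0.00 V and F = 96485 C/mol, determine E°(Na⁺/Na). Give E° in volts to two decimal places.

-2.71 V

E°cell = −ΔG°/(nF) = −(-523×10³)/((2)(96485)) = +2.710 V.
Since H⁺/H₂ is the cathode and Na⁺/Na the anode, E°cell = E°(H⁺/H₂) − E°(Na⁺/Na).
So E°(Na⁺/Na) = E°(H⁺/H₂) − E°cell = (+0.00) − (+2.710) = -2.71 V.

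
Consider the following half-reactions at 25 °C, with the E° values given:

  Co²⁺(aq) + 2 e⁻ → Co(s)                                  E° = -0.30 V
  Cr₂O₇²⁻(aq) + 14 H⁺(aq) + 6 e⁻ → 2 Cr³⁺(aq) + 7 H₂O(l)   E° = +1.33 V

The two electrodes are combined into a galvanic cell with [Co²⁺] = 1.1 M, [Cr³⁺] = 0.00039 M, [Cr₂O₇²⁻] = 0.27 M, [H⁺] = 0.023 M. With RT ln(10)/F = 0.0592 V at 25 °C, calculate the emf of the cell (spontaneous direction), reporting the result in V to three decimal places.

+1.464 V

Cr₂O₇²⁻/Cr³⁺ is the cathode (higher E°), Co²⁺/Co the anode: E°cell = +1.33 − (-0.30) = +1.63 V, n = 6.
Overall: Cr₂O₇²⁻(aq) + 14 H⁺(aq) + 3 Co(s) → 2 Cr³⁺(aq) + 7 H₂O(l) + 3 Co²⁺(aq)
Q = [Cr³⁺]^2·[Co²⁺]^3 / ([Cr₂O₇²⁻]·[H⁺]^14); log Q = 16.811.
E = E° − (0.0592/n) log Q = +1.63 − (0.0592/6)(16.811) = +1.464 V.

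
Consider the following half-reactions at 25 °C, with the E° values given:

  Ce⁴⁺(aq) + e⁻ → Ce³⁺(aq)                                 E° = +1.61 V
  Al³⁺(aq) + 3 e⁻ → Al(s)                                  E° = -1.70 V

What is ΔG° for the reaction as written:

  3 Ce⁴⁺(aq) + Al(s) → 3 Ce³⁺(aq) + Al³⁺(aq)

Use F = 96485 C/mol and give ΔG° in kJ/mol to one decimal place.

As written, Ce⁴⁺/Ce³⁺ is reduced (cathode) and Al³⁺/Al is oxidised (anode), so E°cell = (+1.61) − (-1.70) = +3.31 V.
Balancing electrons gives n = 3.
ΔG° = −nFE° = −(3)(96485)(+3.31) = -958,096 J = -958.1 kJ/mol.

-958.1 kJ/mol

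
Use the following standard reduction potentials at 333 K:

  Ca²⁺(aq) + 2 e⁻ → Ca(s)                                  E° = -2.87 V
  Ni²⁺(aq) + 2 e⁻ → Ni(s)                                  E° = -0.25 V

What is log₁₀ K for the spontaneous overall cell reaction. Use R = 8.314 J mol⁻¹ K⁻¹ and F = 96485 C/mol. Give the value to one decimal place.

Cathode: Ni²⁺/Ni; anode: Ca²⁺/Ca. E°cell = (-0.25) − (-2.87) = +2.62 V, with n = 2.
ΔG° = −nFE° = −RT ln K, so ln K = nFE°/(RT) = (2)(96485)(+2.62) / ((8.314)(333)) = 182.615.
log₁₀ K = 182.615 / ln 10 = 79.3.

79.3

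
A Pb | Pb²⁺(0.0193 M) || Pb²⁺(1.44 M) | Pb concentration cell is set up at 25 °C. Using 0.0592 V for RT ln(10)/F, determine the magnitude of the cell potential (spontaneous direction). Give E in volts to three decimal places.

+0.055 V

For a concentration cell E°cell = 0. The 1.44 M side is the cathode (reduction is favoured where [Pb²⁺] is higher).
With n = 2, E = −(0.0592/2) log([Pb²⁺]ₐₙ/[Pb²⁺]꜀ₐₜ) = −(0.0592/2) log(0.0193/1.44) = −(0.0592/2)(-1.873) = +0.055 V.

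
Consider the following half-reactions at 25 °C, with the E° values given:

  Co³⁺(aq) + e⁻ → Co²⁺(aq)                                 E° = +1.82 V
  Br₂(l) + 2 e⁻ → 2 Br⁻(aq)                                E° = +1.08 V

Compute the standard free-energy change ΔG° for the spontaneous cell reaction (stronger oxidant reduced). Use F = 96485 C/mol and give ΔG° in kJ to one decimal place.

Co³⁺/Co²⁺ (E° = +1.82 V) is the cathode; Br₂/Br⁻ (E° = +1.08 V) is the anode, so E°cell = +0.74 V.
Balancing electrons gives n = 2 (lcm of 1 and 2).
ΔG° = −nFE° = −(2)(96485)(+0.74) = -142,798 J = -142.8 kJ.

-142.8 kJ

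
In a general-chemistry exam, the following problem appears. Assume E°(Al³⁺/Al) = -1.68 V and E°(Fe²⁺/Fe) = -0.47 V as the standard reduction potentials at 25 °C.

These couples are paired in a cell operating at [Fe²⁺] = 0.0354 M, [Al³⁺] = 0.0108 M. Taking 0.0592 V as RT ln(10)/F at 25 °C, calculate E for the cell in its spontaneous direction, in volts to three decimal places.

+1.206 V

Fe²⁺/Fe is the cathode (higher E°), Al³⁺/Al the anode: E°cell = -0.47 − (-1.68) = +1.21 V, n = 6.
Overall: 3 Fe²⁺(aq) + 2 Al(s) → 3 Fe(s) + 2 Al³⁺(aq)
Q = [Al³⁺]^2 / ([Fe²⁺]^3); log Q = 0.420.
E = E° − (0.0592/n) log Q = +1.21 − (0.0592/6)(0.420) = +1.206 V.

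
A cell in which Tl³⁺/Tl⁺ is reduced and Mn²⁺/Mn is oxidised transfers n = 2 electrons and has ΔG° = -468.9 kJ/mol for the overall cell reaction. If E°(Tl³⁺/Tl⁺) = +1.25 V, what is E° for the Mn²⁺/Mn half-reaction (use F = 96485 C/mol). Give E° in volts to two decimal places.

-1.18 V

E°cell = −ΔG°/(nF) = −(-468.9×10³)/((2)(96485)) = +2.430 V.
Since Tl³⁺/Tl⁺ is the cathode and Mn²⁺/Mn the anode, E°cell = E°(Tl³⁺/Tl⁺) − E°(Mn²⁺/Mn).
So E°(Mn²⁺/Mn) = E°(Tl³⁺/Tl⁺) − E°cell = (+1.25) − (+2.430) = -1.18 V.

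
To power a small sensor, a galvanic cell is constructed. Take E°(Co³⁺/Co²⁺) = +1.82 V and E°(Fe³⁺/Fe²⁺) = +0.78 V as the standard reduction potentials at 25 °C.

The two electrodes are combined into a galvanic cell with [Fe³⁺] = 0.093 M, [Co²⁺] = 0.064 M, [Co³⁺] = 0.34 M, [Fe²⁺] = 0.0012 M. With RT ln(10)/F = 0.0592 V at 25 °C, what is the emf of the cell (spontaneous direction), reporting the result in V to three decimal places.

Co³⁺/Co²⁺ is the cathode (higher E°), Fe³⁺/Fe²⁺ the anode: E°cell = +1.82 − (+0.78) = +1.04 V, n = 1.
Overall: Co³⁺(aq) + Fe²⁺(aq) → Co²⁺(aq) + Fe³⁺(aq)
Q = [Co²⁺]·[Fe³⁺] / ([Co³⁺]·[Fe²⁺]); log Q = 1.164.
E = E° − (0.0592/n) log Q = +1.04 − (0.0592/1)(1.164) = +0.971 V.

+0.971 V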